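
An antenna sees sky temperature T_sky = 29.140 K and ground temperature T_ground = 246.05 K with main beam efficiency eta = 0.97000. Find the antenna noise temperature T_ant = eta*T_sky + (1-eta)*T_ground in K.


T_ant = 0.97000 * 29.140 + (1 - 0.97000) * 246.05 = 35.65 K

35.65 K


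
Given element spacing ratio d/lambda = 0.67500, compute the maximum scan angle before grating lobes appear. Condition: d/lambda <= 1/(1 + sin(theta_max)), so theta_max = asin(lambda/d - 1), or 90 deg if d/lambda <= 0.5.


lambda/d - 1 = 1/0.67500 - 1 = 0.4814815
theta_max = asin(0.4814815) = 28.78 deg

28.78 deg


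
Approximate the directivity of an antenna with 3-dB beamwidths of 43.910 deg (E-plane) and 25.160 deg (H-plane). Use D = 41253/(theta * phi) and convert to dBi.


D_linear = 41253 / (43.910 * 25.160) = 37.34061
D_dBi = 10 * log10(37.34061) = 15.72 dBi

15.72 dBi


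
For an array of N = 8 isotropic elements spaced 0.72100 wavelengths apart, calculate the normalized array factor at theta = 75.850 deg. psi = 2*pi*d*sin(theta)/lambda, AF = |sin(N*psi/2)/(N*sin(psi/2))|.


psi = 2*pi*0.72100*sin(75.850 deg) = 4.392727 rad
AF = |sin(8*4.392727/2) / (8*sin(4.392727/2))| = 0.1477

0.1477


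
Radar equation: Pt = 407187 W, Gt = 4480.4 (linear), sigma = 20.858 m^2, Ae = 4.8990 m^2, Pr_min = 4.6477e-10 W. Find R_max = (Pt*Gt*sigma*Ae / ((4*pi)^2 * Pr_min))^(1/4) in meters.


R^4 = 407187*4480.4*20.858*4.8990 / ((4*pi)^2 * 4.6477e-10) = 2.539996e+18
R_max = 2.539996e+18^0.25 = 39922 m

39922 m


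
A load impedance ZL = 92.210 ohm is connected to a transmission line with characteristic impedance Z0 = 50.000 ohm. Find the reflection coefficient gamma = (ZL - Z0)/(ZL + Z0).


gamma = (92.210 - 50.000) / (92.210 + 50.000) = 0.2968

0.2968


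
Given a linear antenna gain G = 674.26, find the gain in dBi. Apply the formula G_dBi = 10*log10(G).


G_dBi = 10 * log10(674.26) = 28.29 dBi

28.29 dBi


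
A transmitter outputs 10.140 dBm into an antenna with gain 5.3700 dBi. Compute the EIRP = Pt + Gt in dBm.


EIRP = Pt + Gt = 10.140 + 5.3700 = 15.51 dBm

15.51 dBm


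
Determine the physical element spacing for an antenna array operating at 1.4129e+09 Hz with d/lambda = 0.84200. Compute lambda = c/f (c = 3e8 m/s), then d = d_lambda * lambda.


lambda = c / f = 3.0000e+08 / 1.4129e+09 = 0.2123293 m
d = 0.84200 * 0.2123293 = 0.1788 m

0.1788 m


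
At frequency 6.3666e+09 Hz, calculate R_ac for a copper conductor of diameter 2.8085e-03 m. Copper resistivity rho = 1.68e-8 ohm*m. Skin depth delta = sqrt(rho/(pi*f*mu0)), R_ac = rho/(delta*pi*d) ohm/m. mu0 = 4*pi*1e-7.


delta = sqrt(1.68e-8 / (pi * 6.3666e+09 * 4*pi*1e-7)) = 8.175626e-07 m
R_ac = 1.68e-8 / (8.175626e-07 * pi * 2.8085e-03) = 2.329 ohm/m

2.329 ohm/m


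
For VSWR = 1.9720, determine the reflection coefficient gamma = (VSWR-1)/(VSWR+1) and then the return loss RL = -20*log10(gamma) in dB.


gamma = (1.9720 - 1) / (1.9720 + 1) = 0.3270525
RL = -20 * log10(0.3270525) = 9.708 dB

9.708 dB


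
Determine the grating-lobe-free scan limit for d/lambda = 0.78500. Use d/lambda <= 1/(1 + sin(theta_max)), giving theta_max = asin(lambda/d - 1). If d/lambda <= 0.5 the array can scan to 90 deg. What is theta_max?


lambda/d - 1 = 1/0.78500 - 1 = 0.2738854
theta_max = asin(0.2738854) = 15.90 deg

15.90 deg


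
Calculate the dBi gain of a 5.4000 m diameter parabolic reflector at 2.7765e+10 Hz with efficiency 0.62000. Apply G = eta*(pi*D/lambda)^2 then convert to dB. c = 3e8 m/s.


lambda = c / f = 3.0000e+08 / 2.7765e+10 = 0.01080497 m
G_linear = 0.62000 * (pi * 5.4000 / 0.01080497)^2 = 1.528382e+06
G_dBi = 10 * log10(1.528382e+06) = 61.84 dBi

61.84 dBi


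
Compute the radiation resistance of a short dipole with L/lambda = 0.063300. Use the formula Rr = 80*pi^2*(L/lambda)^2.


Rr = 80 * pi^2 * (0.063300)^2 = 80 * 9.869604 * 4.006890e-03 = 3.164 ohm

3.164 ohm


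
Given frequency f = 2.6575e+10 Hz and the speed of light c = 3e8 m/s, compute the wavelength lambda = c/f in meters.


lambda = c / f = 3.0000e+08 / 2.6575e+10 = 0.01129 m

0.01129 m


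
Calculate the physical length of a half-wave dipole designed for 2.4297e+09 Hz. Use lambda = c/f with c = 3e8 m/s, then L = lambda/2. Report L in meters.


lambda = c / f = 3.0000e+08 / 2.4297e+09 = 0.1234720 m
L = lambda / 2 = 0.1234720 / 2 = 0.06174 m

0.06174 m


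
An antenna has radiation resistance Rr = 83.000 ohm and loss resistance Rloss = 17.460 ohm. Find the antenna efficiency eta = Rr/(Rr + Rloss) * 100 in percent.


eta = 83.000 / (83.000 + 17.460) * 100 = 82.62%

82.62%


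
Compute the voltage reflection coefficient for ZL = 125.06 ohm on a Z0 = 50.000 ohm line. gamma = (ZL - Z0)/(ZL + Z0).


gamma = (125.06 - 50.000) / (125.06 + 50.000) = 0.4288

0.4288


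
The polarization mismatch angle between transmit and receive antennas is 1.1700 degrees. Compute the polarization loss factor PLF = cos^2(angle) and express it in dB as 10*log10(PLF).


PLF_linear = cos^2(1.1700 deg) = 0.9995831
PLF_dB = 10 * log10(0.9995831) = -1.811e-03 dB

-1.811e-03 dB


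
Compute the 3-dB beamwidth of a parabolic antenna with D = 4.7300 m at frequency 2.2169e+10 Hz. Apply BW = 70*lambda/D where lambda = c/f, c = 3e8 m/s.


lambda = c / f = 3.0000e+08 / 2.2169e+10 = 0.01353241 m
BW = 70 * 0.01353241 / 4.7300 = 0.2003 deg

0.2003 deg


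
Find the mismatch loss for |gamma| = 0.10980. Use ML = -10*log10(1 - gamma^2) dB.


ML = -10 * log10(1 - 0.10980^2) = -10 * log10(0.98794396) = 0.05268 dB

0.05268 dB


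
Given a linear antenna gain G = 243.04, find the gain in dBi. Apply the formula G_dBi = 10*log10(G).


G_dBi = 10 * log10(243.04) = 23.86 dBi

23.86 dBi


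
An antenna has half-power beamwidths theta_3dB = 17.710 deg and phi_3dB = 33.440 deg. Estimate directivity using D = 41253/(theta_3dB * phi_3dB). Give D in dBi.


D_linear = 41253 / (17.710 * 33.440) = 69.65795
D_dBi = 10 * log10(69.65795) = 18.43 dBi

18.43 dBi


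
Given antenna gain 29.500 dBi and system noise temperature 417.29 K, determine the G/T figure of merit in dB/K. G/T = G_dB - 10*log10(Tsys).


G/T = 29.500 - 10*log10(417.29) = 29.500 - 26.20438 = 3.296 dB/K

3.296 dB/K


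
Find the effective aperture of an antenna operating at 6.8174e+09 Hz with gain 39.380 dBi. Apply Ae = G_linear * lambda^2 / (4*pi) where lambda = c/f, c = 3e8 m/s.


lambda = c / f = 3.0000e+08 / 6.8174e+09 = 0.04400505 m
G_linear = 10^(39.380/10) = 8669.619
Ae = G_linear * lambda^2 / (4*pi) = 8669.619 * 0.04400505^2 / (4*pi) = 1.336 m^2

1.336 m^2


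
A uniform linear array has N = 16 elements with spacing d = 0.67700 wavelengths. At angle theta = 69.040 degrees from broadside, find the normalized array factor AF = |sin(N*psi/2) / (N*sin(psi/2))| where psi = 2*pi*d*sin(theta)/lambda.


psi = 2*pi*0.67700*sin(69.040 deg) = 3.972250 rad
AF = |sin(16*3.972250/2) / (16*sin(3.972250/2))| = 0.02420

0.02420


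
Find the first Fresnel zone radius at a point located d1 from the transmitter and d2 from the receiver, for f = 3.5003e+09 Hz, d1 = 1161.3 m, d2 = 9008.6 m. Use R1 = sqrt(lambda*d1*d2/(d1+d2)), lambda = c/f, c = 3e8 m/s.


lambda = c / f = 3.0000e+08 / 3.5003e+09 = 0.08570694 m
R1 = sqrt(0.08570694 * 1161.3 * 9008.6 / (1161.3 + 9008.6)) = 9.390 m

9.390 m


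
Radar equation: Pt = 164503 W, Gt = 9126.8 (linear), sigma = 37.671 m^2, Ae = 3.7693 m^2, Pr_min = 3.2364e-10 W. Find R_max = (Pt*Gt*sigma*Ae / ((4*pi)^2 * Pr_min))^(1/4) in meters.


R^4 = 164503*9126.8*37.671*3.7693 / ((4*pi)^2 * 3.2364e-10) = 4.171366e+18
R_max = 4.171366e+18^0.25 = 45193 m

45193 m


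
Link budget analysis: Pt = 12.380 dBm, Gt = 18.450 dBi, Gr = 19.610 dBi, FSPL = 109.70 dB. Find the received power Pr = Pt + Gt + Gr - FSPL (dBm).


Pr = 12.380 + 18.450 + 19.610 - 109.70 = -59.26 dBm

-59.26 dBm


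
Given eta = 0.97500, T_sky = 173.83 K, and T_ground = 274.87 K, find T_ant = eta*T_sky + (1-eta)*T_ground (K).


T_ant = 0.97500 * 173.83 + (1 - 0.97500) * 274.87 = 176.4 K

176.4 K


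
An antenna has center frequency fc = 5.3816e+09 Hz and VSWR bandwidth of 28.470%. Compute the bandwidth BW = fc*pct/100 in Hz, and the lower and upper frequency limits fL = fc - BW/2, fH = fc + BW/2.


BW = 5.3816e+09 * 28.470/100 = 1.532142e+09 Hz
fL = 5.3816e+09 - 1.532142e+09/2 = 4.616e+09 Hz
fH = 5.3816e+09 + 1.532142e+09/2 = 6.148e+09 Hz

BW=1.532e+09 Hz, fL=4.616e+09 Hz, fH=6.148e+09 Hz


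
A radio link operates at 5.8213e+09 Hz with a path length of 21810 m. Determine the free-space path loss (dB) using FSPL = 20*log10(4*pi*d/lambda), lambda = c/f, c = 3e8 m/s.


lambda = c / f = 3.0000e+08 / 5.8213e+09 = 0.05153488 m
FSPL = 20 * log10(4*pi*21810/0.05153488) = 134.5 dB

134.5 dB


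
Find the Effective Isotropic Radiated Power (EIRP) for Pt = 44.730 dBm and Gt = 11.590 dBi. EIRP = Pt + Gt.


EIRP = Pt + Gt = 44.730 + 11.590 = 56.32 dBm

56.32 dBm


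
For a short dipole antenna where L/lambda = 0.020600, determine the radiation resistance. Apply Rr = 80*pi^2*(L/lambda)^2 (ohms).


Rr = 80 * pi^2 * (0.020600)^2 = 80 * 9.869604 * 4.243600e-04 = 0.3351 ohm

0.3351 ohm


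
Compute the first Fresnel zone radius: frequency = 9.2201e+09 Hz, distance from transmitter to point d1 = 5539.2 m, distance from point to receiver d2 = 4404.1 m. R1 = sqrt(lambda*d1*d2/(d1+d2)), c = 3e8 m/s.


lambda = c / f = 3.0000e+08 / 9.2201e+09 = 0.03253761 m
R1 = sqrt(0.03253761 * 5539.2 * 4404.1 / (5539.2 + 4404.1)) = 8.935 m

8.935 m


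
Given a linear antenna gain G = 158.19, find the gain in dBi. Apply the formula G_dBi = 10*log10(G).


G_dBi = 10 * log10(158.19) = 21.99 dBi

21.99 dBi


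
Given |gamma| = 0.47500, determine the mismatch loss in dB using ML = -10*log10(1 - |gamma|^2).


ML = -10 * log10(1 - 0.47500^2) = -10 * log10(0.774375) = 1.110 dB

1.110 dB


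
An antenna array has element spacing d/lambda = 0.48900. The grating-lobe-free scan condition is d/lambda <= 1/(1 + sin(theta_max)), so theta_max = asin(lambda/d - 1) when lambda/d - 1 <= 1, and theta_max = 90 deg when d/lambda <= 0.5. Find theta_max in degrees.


lambda/d - 1 = 1/0.48900 - 1 = 1.044990 >= 1
d/lambda <= 0.5, so the array can scan to endfire without grating lobes: theta_max = 90 deg

90 deg


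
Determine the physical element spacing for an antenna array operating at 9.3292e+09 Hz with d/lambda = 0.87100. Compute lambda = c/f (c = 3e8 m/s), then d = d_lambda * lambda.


lambda = c / f = 3.0000e+08 / 9.3292e+09 = 0.03215710 m
d = 0.87100 * 0.03215710 = 0.02801 m

0.02801 m


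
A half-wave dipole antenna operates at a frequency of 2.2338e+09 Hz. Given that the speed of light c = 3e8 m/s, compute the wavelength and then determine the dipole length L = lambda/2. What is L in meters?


lambda = c / f = 3.0000e+08 / 2.2338e+09 = 0.1343003 m
L = lambda / 2 = 0.1343003 / 2 = 0.06715 m

0.06715 m


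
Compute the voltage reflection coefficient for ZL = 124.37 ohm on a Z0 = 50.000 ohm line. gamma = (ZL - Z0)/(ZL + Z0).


gamma = (124.37 - 50.000) / (124.37 + 50.000) = 0.4265

0.4265


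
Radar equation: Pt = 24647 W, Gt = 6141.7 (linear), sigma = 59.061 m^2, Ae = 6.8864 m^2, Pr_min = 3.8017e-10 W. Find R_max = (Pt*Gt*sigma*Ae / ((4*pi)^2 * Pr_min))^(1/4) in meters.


R^4 = 24647*6141.7*59.061*6.8864 / ((4*pi)^2 * 3.8017e-10) = 1.025529e+18
R_max = 1.025529e+18^0.25 = 31823 m

31823 m


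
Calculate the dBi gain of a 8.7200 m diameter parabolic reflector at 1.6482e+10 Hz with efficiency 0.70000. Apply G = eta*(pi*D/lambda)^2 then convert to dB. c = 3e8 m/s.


lambda = c / f = 3.0000e+08 / 1.6482e+10 = 0.01820167 m
G_linear = 0.70000 * (pi * 8.7200 / 0.01820167)^2 = 1.585653e+06
G_dBi = 10 * log10(1.585653e+06) = 62.00 dBi

62.00 dBi


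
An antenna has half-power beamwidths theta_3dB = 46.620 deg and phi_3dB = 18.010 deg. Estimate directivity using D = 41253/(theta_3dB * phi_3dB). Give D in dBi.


D_linear = 41253 / (46.620 * 18.010) = 49.13258
D_dBi = 10 * log10(49.13258) = 16.91 dBi

16.91 dBi


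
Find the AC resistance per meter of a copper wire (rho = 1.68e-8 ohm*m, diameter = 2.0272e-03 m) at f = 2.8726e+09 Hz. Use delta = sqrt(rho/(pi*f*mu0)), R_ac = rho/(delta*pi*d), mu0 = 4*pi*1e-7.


delta = sqrt(1.68e-8 / (pi * 2.8726e+09 * 4*pi*1e-7)) = 1.217131e-06 m
R_ac = 1.68e-8 / (1.217131e-06 * pi * 2.0272e-03) = 2.167 ohm/m

2.167 ohm/m


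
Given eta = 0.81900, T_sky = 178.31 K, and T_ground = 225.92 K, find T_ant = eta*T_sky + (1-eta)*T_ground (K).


T_ant = 0.81900 * 178.31 + (1 - 0.81900) * 225.92 = 186.9 K

186.9 K


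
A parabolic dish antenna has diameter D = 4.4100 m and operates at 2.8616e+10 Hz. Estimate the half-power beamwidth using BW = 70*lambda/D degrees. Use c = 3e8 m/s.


lambda = c / f = 3.0000e+08 / 2.8616e+10 = 0.01048365 m
BW = 70 * 0.01048365 / 4.4100 = 0.1664 deg

0.1664 deg


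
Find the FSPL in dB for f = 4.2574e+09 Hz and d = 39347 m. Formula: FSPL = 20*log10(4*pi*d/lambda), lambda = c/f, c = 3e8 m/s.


lambda = c / f = 3.0000e+08 / 4.2574e+09 = 0.07046554 m
FSPL = 20 * log10(4*pi*39347/0.07046554) = 136.9 dB

136.9 dB


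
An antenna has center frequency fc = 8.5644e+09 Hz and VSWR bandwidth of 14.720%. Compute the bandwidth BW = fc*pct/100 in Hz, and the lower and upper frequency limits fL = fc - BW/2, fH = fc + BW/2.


BW = 8.5644e+09 * 14.720/100 = 1.260680e+09 Hz
fL = 8.5644e+09 - 1.260680e+09/2 = 7.934e+09 Hz
fH = 8.5644e+09 + 1.260680e+09/2 = 9.195e+09 Hz

BW=1.261e+09 Hz, fL=7.934e+09 Hz, fH=9.195e+09 Hz


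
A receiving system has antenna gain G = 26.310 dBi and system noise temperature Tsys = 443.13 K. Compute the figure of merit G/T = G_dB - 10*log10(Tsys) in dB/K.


G/T = 26.310 - 10*log10(443.13) = 26.310 - 26.46531 = -0.1553 dB/K

-0.1553 dB/K


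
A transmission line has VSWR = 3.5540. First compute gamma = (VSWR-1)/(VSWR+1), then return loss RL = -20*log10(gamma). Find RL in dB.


gamma = (3.5540 - 1) / (3.5540 + 1) = 0.5608256
RL = -20 * log10(0.5608256) = 5.023 dB

5.023 dB


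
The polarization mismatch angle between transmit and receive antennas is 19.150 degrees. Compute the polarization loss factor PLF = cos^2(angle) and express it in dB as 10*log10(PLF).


PLF_linear = cos^2(19.150 deg) = 0.8923882
PLF_dB = 10 * log10(0.8923882) = -0.4945 dB

-0.4945 dB


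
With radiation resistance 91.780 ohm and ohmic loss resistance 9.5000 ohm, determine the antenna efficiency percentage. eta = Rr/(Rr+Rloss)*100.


eta = 91.780 / (91.780 + 9.5000) * 100 = 90.62%

90.62%


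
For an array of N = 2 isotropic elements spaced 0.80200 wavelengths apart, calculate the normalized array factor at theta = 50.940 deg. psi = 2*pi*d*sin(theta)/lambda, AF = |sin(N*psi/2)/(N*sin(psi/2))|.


psi = 2*pi*0.80200*sin(50.940 deg) = 3.912805 rad
AF = |sin(2*3.912805/2) / (2*sin(3.912805/2))| = 0.3761

0.3761


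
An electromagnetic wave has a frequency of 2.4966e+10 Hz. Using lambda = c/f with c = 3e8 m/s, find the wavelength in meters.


lambda = c / f = 3.0000e+08 / 2.4966e+10 = 0.01202 m

0.01202 m


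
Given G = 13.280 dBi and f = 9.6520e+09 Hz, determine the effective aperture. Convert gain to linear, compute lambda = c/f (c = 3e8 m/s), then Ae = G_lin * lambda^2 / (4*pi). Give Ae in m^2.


lambda = c / f = 3.0000e+08 / 9.6520e+09 = 0.03108164 m
G_linear = 10^(13.280/10) = 21.28139
Ae = G_linear * lambda^2 / (4*pi) = 21.28139 * 0.03108164^2 / (4*pi) = 1.636e-03 m^2

1.636e-03 m^2


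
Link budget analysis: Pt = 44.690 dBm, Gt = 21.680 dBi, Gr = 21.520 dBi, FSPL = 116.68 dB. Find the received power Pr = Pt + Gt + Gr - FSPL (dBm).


Pr = 44.690 + 21.680 + 21.520 - 116.68 = -28.79 dBm

-28.79 dBm


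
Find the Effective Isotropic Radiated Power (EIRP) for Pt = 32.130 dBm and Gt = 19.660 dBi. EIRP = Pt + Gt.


EIRP = Pt + Gt = 32.130 + 19.660 = 51.79 dBm

51.79 dBm


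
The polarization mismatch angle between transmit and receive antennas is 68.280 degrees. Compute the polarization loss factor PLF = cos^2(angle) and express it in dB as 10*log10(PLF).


PLF_linear = cos^2(68.280 deg) = 0.1369526
PLF_dB = 10 * log10(0.1369526) = -8.634 dB

-8.634 dB


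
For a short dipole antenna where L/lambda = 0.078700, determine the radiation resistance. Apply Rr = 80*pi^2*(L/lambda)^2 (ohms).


Rr = 80 * pi^2 * (0.078700)^2 = 80 * 9.869604 * 6.193690e-03 = 4.890 ohm

4.890 ohm


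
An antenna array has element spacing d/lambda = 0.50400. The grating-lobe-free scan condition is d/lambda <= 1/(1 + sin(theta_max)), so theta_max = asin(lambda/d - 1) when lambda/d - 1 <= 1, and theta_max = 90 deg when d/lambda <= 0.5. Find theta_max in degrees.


lambda/d - 1 = 1/0.50400 - 1 = 0.9841270
theta_max = asin(0.9841270) = 79.78 deg

79.78 deg


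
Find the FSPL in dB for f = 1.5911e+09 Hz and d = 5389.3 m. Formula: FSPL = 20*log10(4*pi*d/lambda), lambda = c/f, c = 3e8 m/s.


lambda = c / f = 3.0000e+08 / 1.5911e+09 = 0.1885488 m
FSPL = 20 * log10(4*pi*5389.3/0.1885488) = 111.1 dB

111.1 dB


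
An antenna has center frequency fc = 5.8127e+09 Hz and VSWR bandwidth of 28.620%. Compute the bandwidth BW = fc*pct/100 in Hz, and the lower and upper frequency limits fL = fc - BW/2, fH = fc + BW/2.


BW = 5.8127e+09 * 28.620/100 = 1.663595e+09 Hz
fL = 5.8127e+09 - 1.663595e+09/2 = 4.981e+09 Hz
fH = 5.8127e+09 + 1.663595e+09/2 = 6.644e+09 Hz

BW=1.664e+09 Hz, fL=4.981e+09 Hz, fH=6.644e+09 Hz


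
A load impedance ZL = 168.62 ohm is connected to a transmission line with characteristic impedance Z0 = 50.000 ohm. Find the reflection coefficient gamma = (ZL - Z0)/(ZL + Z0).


gamma = (168.62 - 50.000) / (168.62 + 50.000) = 0.5426

0.5426


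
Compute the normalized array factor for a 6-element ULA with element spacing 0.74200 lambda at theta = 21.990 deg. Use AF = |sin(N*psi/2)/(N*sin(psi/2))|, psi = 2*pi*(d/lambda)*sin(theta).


psi = 2*pi*0.74200*sin(21.990 deg) = 1.745708 rad
AF = |sin(6*1.745708/2) / (6*sin(1.745708/2))| = 0.1883

0.1883


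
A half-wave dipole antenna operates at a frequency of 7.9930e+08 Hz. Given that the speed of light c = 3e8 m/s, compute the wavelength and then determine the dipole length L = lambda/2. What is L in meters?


lambda = c / f = 3.0000e+08 / 7.9930e+08 = 0.3753284 m
L = lambda / 2 = 0.3753284 / 2 = 0.1877 m

0.1877 m


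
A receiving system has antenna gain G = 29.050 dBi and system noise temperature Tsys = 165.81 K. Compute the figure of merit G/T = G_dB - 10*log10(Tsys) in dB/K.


G/T = 29.050 - 10*log10(165.81) = 29.050 - 22.19611 = 6.854 dB/K

6.854 dB/K


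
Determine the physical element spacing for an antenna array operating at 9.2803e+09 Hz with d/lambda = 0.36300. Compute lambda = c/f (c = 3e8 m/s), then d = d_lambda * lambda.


lambda = c / f = 3.0000e+08 / 9.2803e+09 = 0.03232654 m
d = 0.36300 * 0.03232654 = 0.01173 m

0.01173 m


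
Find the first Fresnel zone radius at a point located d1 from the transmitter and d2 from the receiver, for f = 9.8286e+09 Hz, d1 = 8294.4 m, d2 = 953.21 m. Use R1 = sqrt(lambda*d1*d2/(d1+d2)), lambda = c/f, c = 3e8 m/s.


lambda = c / f = 3.0000e+08 / 9.8286e+09 = 0.03052317 m
R1 = sqrt(0.03052317 * 8294.4 * 953.21 / (8294.4 + 953.21)) = 5.108 m

5.108 m


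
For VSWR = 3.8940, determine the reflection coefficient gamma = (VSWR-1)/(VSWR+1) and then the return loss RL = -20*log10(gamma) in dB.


gamma = (3.8940 - 1) / (3.8940 + 1) = 0.5913363
RL = -20 * log10(0.5913363) = 4.563 dB

4.563 dB


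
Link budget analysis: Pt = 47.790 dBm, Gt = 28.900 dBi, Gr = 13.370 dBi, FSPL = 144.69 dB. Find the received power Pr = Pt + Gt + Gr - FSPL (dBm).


Pr = 47.790 + 28.900 + 13.370 - 144.69 = -54.63 dBm

-54.63 dBm


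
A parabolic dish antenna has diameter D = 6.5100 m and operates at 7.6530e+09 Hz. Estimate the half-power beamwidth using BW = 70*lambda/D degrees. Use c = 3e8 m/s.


lambda = c / f = 3.0000e+08 / 7.6530e+09 = 0.03920031 m
BW = 70 * 0.03920031 / 6.5100 = 0.4215 deg

0.4215 deg


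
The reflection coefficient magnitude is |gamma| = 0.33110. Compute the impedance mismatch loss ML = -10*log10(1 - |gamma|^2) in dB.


ML = -10 * log10(1 - 0.33110^2) = -10 * log10(0.89037279) = 0.5043 dB

0.5043 dB


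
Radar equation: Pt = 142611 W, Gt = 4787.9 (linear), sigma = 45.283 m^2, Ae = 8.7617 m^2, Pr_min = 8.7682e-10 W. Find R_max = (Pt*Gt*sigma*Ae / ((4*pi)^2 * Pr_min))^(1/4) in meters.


R^4 = 142611*4787.9*45.283*8.7617 / ((4*pi)^2 * 8.7682e-10) = 1.956552e+18
R_max = 1.956552e+18^0.25 = 37400 m

37400 m


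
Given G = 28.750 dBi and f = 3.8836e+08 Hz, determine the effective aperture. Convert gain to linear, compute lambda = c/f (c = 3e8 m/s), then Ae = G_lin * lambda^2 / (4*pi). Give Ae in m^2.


lambda = c / f = 3.0000e+08 / 3.8836e+08 = 0.7724791 m
G_linear = 10^(28.750/10) = 749.8942
Ae = G_linear * lambda^2 / (4*pi) = 749.8942 * 0.7724791^2 / (4*pi) = 35.61 m^2

35.61 m^2


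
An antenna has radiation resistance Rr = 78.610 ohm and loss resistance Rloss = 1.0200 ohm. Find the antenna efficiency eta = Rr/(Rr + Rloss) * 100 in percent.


eta = 78.610 / (78.610 + 1.0200) * 100 = 98.72%

98.72%


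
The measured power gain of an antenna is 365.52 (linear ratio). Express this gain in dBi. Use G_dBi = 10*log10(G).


G_dBi = 10 * log10(365.52) = 25.63 dBi

25.63 dBi


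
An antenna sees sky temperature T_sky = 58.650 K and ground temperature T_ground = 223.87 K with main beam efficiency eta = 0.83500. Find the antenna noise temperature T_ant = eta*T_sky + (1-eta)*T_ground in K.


T_ant = 0.83500 * 58.650 + (1 - 0.83500) * 223.87 = 85.91 K

85.91 K


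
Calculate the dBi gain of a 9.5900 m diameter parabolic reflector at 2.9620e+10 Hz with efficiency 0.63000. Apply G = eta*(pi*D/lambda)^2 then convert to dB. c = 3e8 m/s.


lambda = c / f = 3.0000e+08 / 2.9620e+10 = 0.01012829 m
G_linear = 0.63000 * (pi * 9.5900 / 0.01012829)^2 = 5.574491e+06
G_dBi = 10 * log10(5.574491e+06) = 67.46 dBi

67.46 dBi


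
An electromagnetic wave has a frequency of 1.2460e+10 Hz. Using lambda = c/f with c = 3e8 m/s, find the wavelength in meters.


lambda = c / f = 3.0000e+08 / 1.2460e+10 = 0.02408 m

0.02408 m


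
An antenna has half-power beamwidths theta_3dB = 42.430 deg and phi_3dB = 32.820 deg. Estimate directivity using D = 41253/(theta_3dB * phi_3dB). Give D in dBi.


D_linear = 41253 / (42.430 * 32.820) = 29.62402
D_dBi = 10 * log10(29.62402) = 14.72 dBi

14.72 dBi


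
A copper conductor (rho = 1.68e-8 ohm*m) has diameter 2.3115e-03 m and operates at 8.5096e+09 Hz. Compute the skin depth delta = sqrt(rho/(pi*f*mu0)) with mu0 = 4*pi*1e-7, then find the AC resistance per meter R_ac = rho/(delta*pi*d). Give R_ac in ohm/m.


delta = sqrt(1.68e-8 / (pi * 8.5096e+09 * 4*pi*1e-7)) = 7.071641e-07 m
R_ac = 1.68e-8 / (7.071641e-07 * pi * 2.3115e-03) = 3.271 ohm/m

3.271 ohm/m


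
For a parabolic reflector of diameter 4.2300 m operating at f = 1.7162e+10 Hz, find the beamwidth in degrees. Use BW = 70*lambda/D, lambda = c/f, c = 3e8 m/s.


lambda = c / f = 3.0000e+08 / 1.7162e+10 = 0.01748048 m
BW = 70 * 0.01748048 / 4.2300 = 0.2893 deg

0.2893 deg


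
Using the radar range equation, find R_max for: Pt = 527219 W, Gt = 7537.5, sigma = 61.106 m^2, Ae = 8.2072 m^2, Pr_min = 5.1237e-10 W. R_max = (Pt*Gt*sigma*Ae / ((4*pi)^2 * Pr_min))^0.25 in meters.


R^4 = 527219*7537.5*61.106*8.2072 / ((4*pi)^2 * 5.1237e-10) = 2.463167e+19
R_max = 2.463167e+19^0.25 = 70449 m

70449 m


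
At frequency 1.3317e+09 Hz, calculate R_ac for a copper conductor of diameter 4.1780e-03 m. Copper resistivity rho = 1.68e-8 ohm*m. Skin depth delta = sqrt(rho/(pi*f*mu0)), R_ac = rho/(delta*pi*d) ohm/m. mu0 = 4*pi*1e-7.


delta = sqrt(1.68e-8 / (pi * 1.3317e+09 * 4*pi*1e-7)) = 1.787605e-06 m
R_ac = 1.68e-8 / (1.787605e-06 * pi * 4.1780e-03) = 0.7160 ohm/m

0.7160 ohm/m


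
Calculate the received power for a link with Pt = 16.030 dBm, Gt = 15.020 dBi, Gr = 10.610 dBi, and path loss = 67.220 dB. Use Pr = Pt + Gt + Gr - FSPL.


Pr = 16.030 + 15.020 + 10.610 - 67.220 = -25.56 dBm

-25.56 dBm


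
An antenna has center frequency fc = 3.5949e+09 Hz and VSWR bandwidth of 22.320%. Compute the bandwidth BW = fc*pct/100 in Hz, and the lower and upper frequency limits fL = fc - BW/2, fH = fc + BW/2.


BW = 3.5949e+09 * 22.320/100 = 8.023817e+08 Hz
fL = 3.5949e+09 - 8.023817e+08/2 = 3.194e+09 Hz
fH = 3.5949e+09 + 8.023817e+08/2 = 3.996e+09 Hz

BW=8.024e+08 Hz, fL=3.194e+09 Hz, fH=3.996e+09 Hz


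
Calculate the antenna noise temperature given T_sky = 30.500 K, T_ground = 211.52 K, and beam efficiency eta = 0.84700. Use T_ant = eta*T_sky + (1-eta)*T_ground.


T_ant = 0.84700 * 30.500 + (1 - 0.84700) * 211.52 = 58.20 K

58.20 K


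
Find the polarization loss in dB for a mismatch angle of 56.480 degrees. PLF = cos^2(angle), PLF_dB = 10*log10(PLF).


PLF_linear = cos^2(56.480 deg) = 0.3049558
PLF_dB = 10 * log10(0.3049558) = -5.158 dB

-5.158 dB


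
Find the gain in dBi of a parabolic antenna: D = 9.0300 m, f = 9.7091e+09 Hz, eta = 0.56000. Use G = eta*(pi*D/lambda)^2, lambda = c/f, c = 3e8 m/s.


lambda = c / f = 3.0000e+08 / 9.7091e+09 = 0.03089885 m
G_linear = 0.56000 * (pi * 9.0300 / 0.03089885)^2 = 472039.8
G_dBi = 10 * log10(472039.8) = 56.74 dBi

56.74 dBi


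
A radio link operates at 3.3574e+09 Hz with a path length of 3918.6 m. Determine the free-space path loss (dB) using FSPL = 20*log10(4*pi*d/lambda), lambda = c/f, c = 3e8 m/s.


lambda = c / f = 3.0000e+08 / 3.3574e+09 = 0.08935486 m
FSPL = 20 * log10(4*pi*3918.6/0.08935486) = 114.8 dB

114.8 dB


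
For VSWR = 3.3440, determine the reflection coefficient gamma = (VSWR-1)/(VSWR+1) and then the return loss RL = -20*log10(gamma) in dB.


gamma = (3.3440 - 1) / (3.3440 + 1) = 0.5395948
RL = -20 * log10(0.5395948) = 5.359 dB

5.359 dB


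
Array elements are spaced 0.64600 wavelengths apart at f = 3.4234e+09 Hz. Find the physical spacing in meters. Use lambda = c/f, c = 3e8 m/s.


lambda = c / f = 3.0000e+08 / 3.4234e+09 = 0.08763218 m
d = 0.64600 * 0.08763218 = 0.05661 m

0.05661 m


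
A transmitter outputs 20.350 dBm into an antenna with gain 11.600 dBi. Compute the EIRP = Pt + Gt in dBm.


EIRP = Pt + Gt = 20.350 + 11.600 = 31.95 dBm

31.95 dBm


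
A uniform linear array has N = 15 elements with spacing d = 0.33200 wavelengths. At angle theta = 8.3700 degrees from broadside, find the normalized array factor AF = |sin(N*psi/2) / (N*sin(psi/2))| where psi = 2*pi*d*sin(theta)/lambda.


psi = 2*pi*0.33200*sin(8.3700 deg) = 0.3036512 rad
AF = |sin(15*0.3036512/2) / (15*sin(0.3036512/2))| = 0.3353

0.3353


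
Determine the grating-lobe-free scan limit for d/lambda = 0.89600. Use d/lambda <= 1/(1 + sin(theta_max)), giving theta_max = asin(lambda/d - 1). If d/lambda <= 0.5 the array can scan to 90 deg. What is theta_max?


lambda/d - 1 = 1/0.89600 - 1 = 0.1160714
theta_max = asin(0.1160714) = 6.665 deg

6.665 deg


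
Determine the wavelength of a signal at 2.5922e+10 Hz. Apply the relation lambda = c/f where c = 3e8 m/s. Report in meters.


lambda = c / f = 3.0000e+08 / 2.5922e+10 = 0.01157 m

0.01157 m


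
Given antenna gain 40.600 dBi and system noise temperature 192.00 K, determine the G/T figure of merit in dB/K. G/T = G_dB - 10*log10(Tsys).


G/T = 40.600 - 10*log10(192.00) = 40.600 - 22.83301 = 17.77 dB/K

17.77 dB/K


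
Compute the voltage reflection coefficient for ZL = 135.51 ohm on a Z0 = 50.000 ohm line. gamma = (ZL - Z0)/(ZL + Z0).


gamma = (135.51 - 50.000) / (135.51 + 50.000) = 0.4609

0.4609


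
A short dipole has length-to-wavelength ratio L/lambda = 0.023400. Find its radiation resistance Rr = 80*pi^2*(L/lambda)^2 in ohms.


Rr = 80 * pi^2 * (0.023400)^2 = 80 * 9.869604 * 5.475600e-04 = 0.4323 ohm

0.4323 ohm


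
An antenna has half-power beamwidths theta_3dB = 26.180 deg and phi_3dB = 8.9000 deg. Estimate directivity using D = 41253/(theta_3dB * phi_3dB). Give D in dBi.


D_linear = 41253 / (26.180 * 8.9000) = 177.0500
D_dBi = 10 * log10(177.0500) = 22.48 dBi

22.48 dBi


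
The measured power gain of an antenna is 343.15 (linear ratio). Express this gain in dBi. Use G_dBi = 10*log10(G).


G_dBi = 10 * log10(343.15) = 25.35 dBi

25.35 dBi


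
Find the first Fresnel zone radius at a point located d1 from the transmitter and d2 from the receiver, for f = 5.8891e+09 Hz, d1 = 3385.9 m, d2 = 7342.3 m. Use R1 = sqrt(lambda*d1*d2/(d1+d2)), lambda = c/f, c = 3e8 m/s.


lambda = c / f = 3.0000e+08 / 5.8891e+09 = 0.05094157 m
R1 = sqrt(0.05094157 * 3385.9 * 7342.3 / (3385.9 + 7342.3)) = 10.86 m

10.86 m


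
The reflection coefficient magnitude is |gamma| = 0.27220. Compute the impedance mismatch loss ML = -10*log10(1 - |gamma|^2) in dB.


ML = -10 * log10(1 - 0.27220^2) = -10 * log10(0.92590716) = 0.3343 dB

0.3343 dB


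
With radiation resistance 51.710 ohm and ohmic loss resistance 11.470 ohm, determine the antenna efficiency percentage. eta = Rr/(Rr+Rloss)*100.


eta = 51.710 / (51.710 + 11.470) * 100 = 81.85%

81.85%


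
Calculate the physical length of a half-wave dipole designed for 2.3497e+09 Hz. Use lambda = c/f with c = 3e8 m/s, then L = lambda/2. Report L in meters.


lambda = c / f = 3.0000e+08 / 2.3497e+09 = 0.1276759 m
L = lambda / 2 = 0.1276759 / 2 = 0.06384 m

0.06384 m


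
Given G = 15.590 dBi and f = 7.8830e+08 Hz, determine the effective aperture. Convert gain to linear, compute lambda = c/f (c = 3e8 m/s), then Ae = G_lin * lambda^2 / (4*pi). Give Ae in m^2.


lambda = c / f = 3.0000e+08 / 7.8830e+08 = 0.3805658 m
G_linear = 10^(15.590/10) = 36.22430
Ae = G_linear * lambda^2 / (4*pi) = 36.22430 * 0.3805658^2 / (4*pi) = 0.4175 m^2

0.4175 m^2


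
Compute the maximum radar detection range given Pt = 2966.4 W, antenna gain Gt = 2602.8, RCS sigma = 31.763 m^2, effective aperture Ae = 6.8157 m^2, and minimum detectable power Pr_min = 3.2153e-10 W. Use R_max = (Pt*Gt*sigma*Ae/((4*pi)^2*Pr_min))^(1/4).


R^4 = 2966.4*2602.8*31.763*6.8157 / ((4*pi)^2 * 3.2153e-10) = 3.292011e+16
R_max = 3.292011e+16^0.25 = 13470 m

13470 m


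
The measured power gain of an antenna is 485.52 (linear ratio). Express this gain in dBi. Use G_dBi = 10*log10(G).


G_dBi = 10 * log10(485.52) = 26.86 dBi

26.86 dBi


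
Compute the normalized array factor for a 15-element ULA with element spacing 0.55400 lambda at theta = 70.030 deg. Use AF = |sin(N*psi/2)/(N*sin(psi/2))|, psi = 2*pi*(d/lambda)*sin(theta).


psi = 2*pi*0.55400*sin(70.030 deg) = 3.271585 rad
AF = |sin(15*3.271585/2) / (15*sin(3.271585/2))| = 0.03749

0.03749


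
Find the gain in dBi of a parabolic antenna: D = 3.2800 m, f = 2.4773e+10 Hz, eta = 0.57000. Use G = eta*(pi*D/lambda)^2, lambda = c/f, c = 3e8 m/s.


lambda = c / f = 3.0000e+08 / 2.4773e+10 = 0.01210996 m
G_linear = 0.57000 * (pi * 3.2800 / 0.01210996)^2 = 412702.3
G_dBi = 10 * log10(412702.3) = 56.16 dBi

56.16 dBi


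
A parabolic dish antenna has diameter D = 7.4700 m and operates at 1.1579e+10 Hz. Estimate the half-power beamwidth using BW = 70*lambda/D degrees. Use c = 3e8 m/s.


lambda = c / f = 3.0000e+08 / 1.1579e+10 = 0.02590897 m
BW = 70 * 0.02590897 / 7.4700 = 0.2428 deg

0.2428 deg


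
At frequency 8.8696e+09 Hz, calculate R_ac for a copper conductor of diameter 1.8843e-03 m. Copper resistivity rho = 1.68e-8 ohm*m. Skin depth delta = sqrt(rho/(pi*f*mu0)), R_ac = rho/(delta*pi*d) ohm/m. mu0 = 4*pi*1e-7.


delta = sqrt(1.68e-8 / (pi * 8.8696e+09 * 4*pi*1e-7)) = 6.926642e-07 m
R_ac = 1.68e-8 / (6.926642e-07 * pi * 1.8843e-03) = 4.097 ohm/m

4.097 ohm/m


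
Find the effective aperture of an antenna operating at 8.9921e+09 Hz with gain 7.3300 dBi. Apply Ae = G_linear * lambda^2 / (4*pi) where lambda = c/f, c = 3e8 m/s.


lambda = c / f = 3.0000e+08 / 8.9921e+09 = 0.03336262 m
G_linear = 10^(7.3300/10) = 5.407543
Ae = G_linear * lambda^2 / (4*pi) = 5.407543 * 0.03336262^2 / (4*pi) = 4.790e-04 m^2

4.790e-04 m^2


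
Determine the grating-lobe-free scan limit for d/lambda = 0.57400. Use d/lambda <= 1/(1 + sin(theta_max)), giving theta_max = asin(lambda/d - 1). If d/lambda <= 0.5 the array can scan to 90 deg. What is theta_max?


lambda/d - 1 = 1/0.57400 - 1 = 0.7421603
theta_max = asin(0.7421603) = 47.92 deg

47.92 deg


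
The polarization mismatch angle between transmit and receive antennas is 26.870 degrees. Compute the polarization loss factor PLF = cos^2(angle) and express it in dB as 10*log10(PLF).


PLF_linear = cos^2(26.870 deg) = 0.7957252
PLF_dB = 10 * log10(0.7957252) = -0.9924 dB

-0.9924 dB


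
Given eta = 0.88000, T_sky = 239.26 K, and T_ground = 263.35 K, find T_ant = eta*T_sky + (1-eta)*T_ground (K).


T_ant = 0.88000 * 239.26 + (1 - 0.88000) * 263.35 = 242.2 K

242.2 K


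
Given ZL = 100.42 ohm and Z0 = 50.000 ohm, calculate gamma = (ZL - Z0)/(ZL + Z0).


gamma = (100.42 - 50.000) / (100.42 + 50.000) = 0.3352

0.3352


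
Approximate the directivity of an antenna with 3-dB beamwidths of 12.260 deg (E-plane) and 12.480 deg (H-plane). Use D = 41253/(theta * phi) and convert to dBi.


D_linear = 41253 / (12.260 * 12.480) = 269.6190
D_dBi = 10 * log10(269.6190) = 24.31 dBi

24.31 dBi


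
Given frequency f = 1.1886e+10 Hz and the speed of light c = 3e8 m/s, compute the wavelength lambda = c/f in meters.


lambda = c / f = 3.0000e+08 / 1.1886e+10 = 0.02524 m

0.02524 m


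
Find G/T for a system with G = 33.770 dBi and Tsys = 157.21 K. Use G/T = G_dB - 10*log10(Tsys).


G/T = 33.770 - 10*log10(157.21) = 33.770 - 21.96480 = 11.81 dB/K

11.81 dB/K


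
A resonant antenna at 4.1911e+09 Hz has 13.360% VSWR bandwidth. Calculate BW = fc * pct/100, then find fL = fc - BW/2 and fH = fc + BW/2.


BW = 4.1911e+09 * 13.360/100 = 5.599310e+08 Hz
fL = 4.1911e+09 - 5.599310e+08/2 = 3.911e+09 Hz
fH = 4.1911e+09 + 5.599310e+08/2 = 4.471e+09 Hz

BW=5.599e+08 Hz, fL=3.911e+09 Hz, fH=4.471e+09 Hz


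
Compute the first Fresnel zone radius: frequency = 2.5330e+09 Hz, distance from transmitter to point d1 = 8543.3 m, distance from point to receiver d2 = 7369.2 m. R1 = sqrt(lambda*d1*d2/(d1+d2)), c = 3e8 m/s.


lambda = c / f = 3.0000e+08 / 2.5330e+09 = 0.1184366 m
R1 = sqrt(0.1184366 * 8543.3 * 7369.2 / (8543.3 + 7369.2)) = 21.65 m

21.65 m


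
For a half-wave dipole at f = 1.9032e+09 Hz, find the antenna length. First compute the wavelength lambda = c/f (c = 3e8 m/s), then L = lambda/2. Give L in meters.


lambda = c / f = 3.0000e+08 / 1.9032e+09 = 0.1576293 m
L = lambda / 2 = 0.1576293 / 2 = 0.07881 m

0.07881 m


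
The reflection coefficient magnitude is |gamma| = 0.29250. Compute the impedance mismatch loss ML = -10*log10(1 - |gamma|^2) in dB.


ML = -10 * log10(1 - 0.29250^2) = -10 * log10(0.91444375) = 0.3884 dB

0.3884 dB


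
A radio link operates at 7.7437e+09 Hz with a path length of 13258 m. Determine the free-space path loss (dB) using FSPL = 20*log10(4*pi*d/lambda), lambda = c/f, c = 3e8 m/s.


lambda = c / f = 3.0000e+08 / 7.7437e+09 = 0.03874117 m
FSPL = 20 * log10(4*pi*13258/0.03874117) = 132.7 dB

132.7 dB


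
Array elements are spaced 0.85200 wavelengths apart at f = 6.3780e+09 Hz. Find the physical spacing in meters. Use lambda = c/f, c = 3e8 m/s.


lambda = c / f = 3.0000e+08 / 6.3780e+09 = 0.04703669 m
d = 0.85200 * 0.04703669 = 0.04008 m

0.04008 m


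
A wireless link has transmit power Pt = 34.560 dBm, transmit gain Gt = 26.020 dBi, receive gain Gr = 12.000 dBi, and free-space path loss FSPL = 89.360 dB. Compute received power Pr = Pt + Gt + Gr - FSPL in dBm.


Pr = 34.560 + 26.020 + 12.000 - 89.360 = -16.78 dBm

-16.78 dBm


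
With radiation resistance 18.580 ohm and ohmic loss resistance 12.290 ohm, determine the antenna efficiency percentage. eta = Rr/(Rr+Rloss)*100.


eta = 18.580 / (18.580 + 12.290) * 100 = 60.19%

60.19%


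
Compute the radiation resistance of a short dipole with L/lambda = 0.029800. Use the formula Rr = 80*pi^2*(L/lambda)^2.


Rr = 80 * pi^2 * (0.029800)^2 = 80 * 9.869604 * 8.880400e-04 = 0.7012 ohm

0.7012 ohm


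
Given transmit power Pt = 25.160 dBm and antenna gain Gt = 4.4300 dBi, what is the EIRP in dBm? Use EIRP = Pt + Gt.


EIRP = Pt + Gt = 25.160 + 4.4300 = 29.59 dBm

29.59 dBm


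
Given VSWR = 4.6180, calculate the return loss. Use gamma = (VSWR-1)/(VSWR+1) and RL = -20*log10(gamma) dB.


gamma = (4.6180 - 1) / (4.6180 + 1) = 0.6440014
RL = -20 * log10(0.6440014) = 3.822 dB

3.822 dB


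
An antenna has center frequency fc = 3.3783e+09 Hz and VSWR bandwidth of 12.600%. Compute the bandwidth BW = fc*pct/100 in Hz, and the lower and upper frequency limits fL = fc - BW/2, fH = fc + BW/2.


BW = 3.3783e+09 * 12.600/100 = 4.256658e+08 Hz
fL = 3.3783e+09 - 4.256658e+08/2 = 3.165e+09 Hz
fH = 3.3783e+09 + 4.256658e+08/2 = 3.591e+09 Hz

BW=4.257e+08 Hz, fL=3.165e+09 Hz, fH=3.591e+09 Hz


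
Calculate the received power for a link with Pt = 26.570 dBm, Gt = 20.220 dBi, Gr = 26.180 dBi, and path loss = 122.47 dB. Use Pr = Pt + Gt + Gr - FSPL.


Pr = 26.570 + 20.220 + 26.180 - 122.47 = -49.50 dBm

-49.50 dBm


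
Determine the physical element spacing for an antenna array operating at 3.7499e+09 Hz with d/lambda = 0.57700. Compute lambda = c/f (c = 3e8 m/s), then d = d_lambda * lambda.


lambda = c / f = 3.0000e+08 / 3.7499e+09 = 0.08000213 m
d = 0.57700 * 0.08000213 = 0.04616 m

0.04616 m


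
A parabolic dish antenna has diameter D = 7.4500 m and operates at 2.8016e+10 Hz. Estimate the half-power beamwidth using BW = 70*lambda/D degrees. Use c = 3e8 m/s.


lambda = c / f = 3.0000e+08 / 2.8016e+10 = 0.01070817 m
BW = 70 * 0.01070817 / 7.4500 = 0.1006 deg

0.1006 deg


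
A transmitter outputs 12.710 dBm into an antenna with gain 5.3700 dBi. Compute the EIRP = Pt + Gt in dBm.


EIRP = Pt + Gt = 12.710 + 5.3700 = 18.08 dBm

18.08 dBm


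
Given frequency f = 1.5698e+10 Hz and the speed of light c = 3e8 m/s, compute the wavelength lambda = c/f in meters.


lambda = c / f = 3.0000e+08 / 1.5698e+10 = 0.01911 m

0.01911 m


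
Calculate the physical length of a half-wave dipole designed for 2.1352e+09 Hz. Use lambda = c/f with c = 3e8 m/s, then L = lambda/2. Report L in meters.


lambda = c / f = 3.0000e+08 / 2.1352e+09 = 0.1405021 m
L = lambda / 2 = 0.1405021 / 2 = 0.07025 m

0.07025 m


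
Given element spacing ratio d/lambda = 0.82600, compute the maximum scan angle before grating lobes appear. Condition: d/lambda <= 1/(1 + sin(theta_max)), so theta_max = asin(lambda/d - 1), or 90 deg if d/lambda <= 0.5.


lambda/d - 1 = 1/0.82600 - 1 = 0.2106538
theta_max = asin(0.2106538) = 12.16 deg

12.16 deg


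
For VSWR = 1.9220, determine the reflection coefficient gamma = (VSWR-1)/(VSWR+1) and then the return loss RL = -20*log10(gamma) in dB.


gamma = (1.9220 - 1) / (1.9220 + 1) = 0.3155373
RL = -20 * log10(0.3155373) = 10.02 dB

10.02 dB


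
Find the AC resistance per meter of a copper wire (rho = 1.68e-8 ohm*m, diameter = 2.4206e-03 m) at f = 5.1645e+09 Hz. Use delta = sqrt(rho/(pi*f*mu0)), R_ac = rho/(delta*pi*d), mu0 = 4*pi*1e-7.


delta = sqrt(1.68e-8 / (pi * 5.1645e+09 * 4*pi*1e-7)) = 9.077382e-07 m
R_ac = 1.68e-8 / (9.077382e-07 * pi * 2.4206e-03) = 2.434 ohm/m

2.434 ohm/m


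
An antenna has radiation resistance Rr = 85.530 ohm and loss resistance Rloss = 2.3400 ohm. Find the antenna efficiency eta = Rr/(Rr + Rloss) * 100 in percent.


eta = 85.530 / (85.530 + 2.3400) * 100 = 97.34%

97.34%


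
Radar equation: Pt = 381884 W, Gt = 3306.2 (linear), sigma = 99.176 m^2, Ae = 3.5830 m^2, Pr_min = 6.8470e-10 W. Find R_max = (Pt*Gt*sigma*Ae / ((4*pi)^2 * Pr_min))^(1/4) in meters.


R^4 = 381884*3306.2*99.176*3.5830 / ((4*pi)^2 * 6.8470e-10) = 4.149482e+18
R_max = 4.149482e+18^0.25 = 45133 m

45133 m
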